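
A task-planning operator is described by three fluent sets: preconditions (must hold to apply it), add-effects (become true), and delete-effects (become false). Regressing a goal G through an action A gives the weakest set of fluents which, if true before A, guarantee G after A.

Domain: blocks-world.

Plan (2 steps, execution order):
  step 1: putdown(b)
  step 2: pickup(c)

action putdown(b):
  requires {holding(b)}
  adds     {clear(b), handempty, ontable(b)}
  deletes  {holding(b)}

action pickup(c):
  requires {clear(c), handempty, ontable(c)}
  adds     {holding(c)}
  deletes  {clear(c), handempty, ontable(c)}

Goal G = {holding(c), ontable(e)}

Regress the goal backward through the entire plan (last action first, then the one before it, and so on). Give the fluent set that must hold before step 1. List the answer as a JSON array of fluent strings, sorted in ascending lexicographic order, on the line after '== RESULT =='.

Work backward from the goal:
  through step 2 (pickup(c)): drop {holding(c)}, keep {ontable(e)}, require {clear(c), handempty, ontable(c)}
    → {clear(c), handempty, ontable(c), ontable(e)}
  through step 1 (putdown(b)): drop {handempty}, keep {clear(c), ontable(c), ontable(e)}, require {holding(b)}
    → {clear(c), holding(b), ontable(c), ontable(e)}

== RESULT ==
["clear(c)", "holding(b)", "ontable(c)", "ontable(e)"]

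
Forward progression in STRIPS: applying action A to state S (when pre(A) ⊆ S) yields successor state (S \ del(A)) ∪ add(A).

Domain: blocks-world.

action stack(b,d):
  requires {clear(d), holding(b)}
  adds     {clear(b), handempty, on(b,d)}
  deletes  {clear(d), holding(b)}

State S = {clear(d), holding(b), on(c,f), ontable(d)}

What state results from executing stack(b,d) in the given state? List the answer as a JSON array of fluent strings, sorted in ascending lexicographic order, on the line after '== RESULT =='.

Compute (S \ del) ∪ add:
  pre ⊆ S: {clear(d), holding(b)} ⊆ S  — applicable
  S \ del = {on(c,f), ontable(d)}
  ∪ add   = {clear(b), handempty, on(b,d), on(c,f), ontable(d)}

== RESULT ==
["clear(b)", "handempty", "on(b,d)", "on(c,f)", "ontable(d)"]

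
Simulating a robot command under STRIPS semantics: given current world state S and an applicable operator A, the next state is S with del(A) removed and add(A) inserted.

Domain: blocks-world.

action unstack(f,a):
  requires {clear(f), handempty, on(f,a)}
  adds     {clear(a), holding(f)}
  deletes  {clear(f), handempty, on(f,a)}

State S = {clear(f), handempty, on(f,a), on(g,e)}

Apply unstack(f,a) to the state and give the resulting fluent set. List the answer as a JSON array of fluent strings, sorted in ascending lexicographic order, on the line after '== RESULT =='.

Progress:
  pre ⊆ S: {clear(f), handempty, on(f,a)} ⊆ S  — applicable
  S \ del = {on(g,e)}
  ∪ add   = {clear(a), holding(f), on(g,e)}

== RESULT ==
["clear(a)", "holding(f)", "on(g,e)"]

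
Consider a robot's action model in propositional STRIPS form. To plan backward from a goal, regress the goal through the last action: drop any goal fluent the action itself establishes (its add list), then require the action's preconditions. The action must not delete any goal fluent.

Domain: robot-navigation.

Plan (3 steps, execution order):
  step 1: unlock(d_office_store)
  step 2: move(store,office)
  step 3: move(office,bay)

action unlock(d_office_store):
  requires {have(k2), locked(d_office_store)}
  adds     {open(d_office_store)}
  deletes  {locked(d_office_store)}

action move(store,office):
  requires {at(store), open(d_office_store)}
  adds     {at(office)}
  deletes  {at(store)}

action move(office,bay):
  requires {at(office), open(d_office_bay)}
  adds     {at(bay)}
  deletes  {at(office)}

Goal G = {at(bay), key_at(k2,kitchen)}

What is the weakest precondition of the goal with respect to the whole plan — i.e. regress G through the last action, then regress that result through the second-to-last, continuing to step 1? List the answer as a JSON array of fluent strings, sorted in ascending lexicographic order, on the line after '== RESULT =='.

Regress step by step:
  through step 3 (move(office,bay)): drop {at(bay)}, keep {key_at(k2,kitchen)}, require {at(office), open(d_office_bay)}
    → {at(office), key_at(k2,kitchen), open(d_office_bay)}
  through step 2 (move(store,office)): drop {at(office)}, keep {key_at(k2,kitchen), open(d_office_bay)}, require {at(store), open(d_office_store)}
    → {at(store), key_at(k2,kitchen), open(d_office_bay), open(d_office_store)}
  through step 1 (unlock(d_office_store)): drop {open(d_office_store)}, keep {at(store), key_at(k2,kitchen), open(d_office_bay)}, require {have(k2), locked(d_office_store)}
    → {at(store), have(k2), key_at(k2,kitchen), locked(d_office_store), open(d_office_bay)}

== RESULT ==
["at(store)", "have(k2)", "key_at(k2,kitchen)", "locked(d_office_store)", "open(d_office_bay)"]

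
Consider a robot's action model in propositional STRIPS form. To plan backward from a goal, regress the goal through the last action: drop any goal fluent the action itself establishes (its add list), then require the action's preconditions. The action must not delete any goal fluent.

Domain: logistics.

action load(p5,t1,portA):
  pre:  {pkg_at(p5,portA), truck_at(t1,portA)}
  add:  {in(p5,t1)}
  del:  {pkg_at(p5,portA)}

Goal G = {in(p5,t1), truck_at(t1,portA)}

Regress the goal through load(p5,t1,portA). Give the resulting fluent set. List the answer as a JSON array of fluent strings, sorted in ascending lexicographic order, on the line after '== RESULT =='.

Regress:
  G ∩ del = {}  (empty — regression defined)
  G \ add = {in(p5,t1), truck_at(t1,portA)} \ {in(p5,t1)} = {truck_at(t1,portA)}
  ∪ pre   = {truck_at(t1,portA)} ∪ {pkg_at(p5,portA), truck_at(t1,portA)}
          = {pkg_at(p5,portA), truck_at(t1,portA)}

== RESULT ==
["pkg_at(p5,portA)", "truck_at(t1,portA)"]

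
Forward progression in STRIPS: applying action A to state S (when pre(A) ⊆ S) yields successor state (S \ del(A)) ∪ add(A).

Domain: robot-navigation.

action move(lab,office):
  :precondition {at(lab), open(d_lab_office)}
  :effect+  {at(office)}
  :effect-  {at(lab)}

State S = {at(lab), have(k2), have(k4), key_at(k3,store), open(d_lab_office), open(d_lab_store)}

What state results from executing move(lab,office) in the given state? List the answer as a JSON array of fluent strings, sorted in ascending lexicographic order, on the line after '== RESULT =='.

Progress:
  pre ⊆ S: {at(lab), open(d_lab_office)} ⊆ S  — applicable
  S \ del = {have(k2), have(k4), key_at(k3,store), open(d_lab_office), open(d_lab_store)}
  ∪ add   = {at(office), have(k2), have(k4), key_at(k3,store), open(d_lab_office), open(d_lab_store)}

== RESULT ==
["at(office)", "have(k2)", "have(k4)", "key_at(k3,store)", "open(d_lab_office)", "open(d_lab_store)"]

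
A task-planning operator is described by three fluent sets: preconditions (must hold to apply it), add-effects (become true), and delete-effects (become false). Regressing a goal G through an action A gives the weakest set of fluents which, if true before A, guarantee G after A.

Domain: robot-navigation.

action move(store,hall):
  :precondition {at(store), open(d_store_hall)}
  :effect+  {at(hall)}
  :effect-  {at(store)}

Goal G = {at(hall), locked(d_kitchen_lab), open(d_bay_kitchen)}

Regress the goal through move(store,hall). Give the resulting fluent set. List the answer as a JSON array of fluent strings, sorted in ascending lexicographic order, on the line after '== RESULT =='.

Regress:
  G ∩ del = {}  (empty — regression defined)
  G \ add = {at(hall), locked(d_kitchen_lab), open(d_bay_kitchen)} \ {at(hall)} = {locked(d_kitchen_lab), open(d_bay_kitchen)}
  ∪ pre   = {locked(d_kitchen_lab), open(d_bay_kitchen)} ∪ {at(store), open(d_store_hall)}
          = {at(store), locked(d_kitchen_lab), open(d_bay_kitchen), open(d_store_hall)}

== RESULT ==
["at(store)", "locked(d_kitchen_lab)", "open(d_bay_kitchen)", "open(d_store_hall)"]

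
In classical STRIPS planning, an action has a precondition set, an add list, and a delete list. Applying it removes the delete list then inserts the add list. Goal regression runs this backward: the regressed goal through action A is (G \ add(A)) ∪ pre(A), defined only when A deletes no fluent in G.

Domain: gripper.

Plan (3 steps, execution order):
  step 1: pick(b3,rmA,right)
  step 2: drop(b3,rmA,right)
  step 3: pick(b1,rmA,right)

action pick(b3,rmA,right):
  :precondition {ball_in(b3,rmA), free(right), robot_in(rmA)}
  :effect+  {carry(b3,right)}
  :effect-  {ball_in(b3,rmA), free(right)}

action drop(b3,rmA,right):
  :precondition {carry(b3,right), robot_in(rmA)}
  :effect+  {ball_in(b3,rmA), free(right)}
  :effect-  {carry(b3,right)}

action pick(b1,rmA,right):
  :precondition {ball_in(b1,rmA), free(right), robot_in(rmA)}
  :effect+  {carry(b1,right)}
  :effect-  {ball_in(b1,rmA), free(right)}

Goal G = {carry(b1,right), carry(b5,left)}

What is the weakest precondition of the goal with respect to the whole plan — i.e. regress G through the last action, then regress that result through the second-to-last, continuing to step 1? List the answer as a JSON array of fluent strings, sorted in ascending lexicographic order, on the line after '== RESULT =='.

Regress step by step:
  through step 3 (pick(b1,rmA,right)): drop {carry(b1,right)}, keep {carry(b5,left)}, require {ball_in(b1,rmA), free(right), robot_in(rmA)}
    → {ball_in(b1,rmA), carry(b5,left), free(right), robot_in(rmA)}
  through step 2 (drop(b3,rmA,right)): drop {free(right)}, keep {ball_in(b1,rmA), carry(b5,left), robot_in(rmA)}, require {carry(b3,right), robot_in(rmA)}
    → {ball_in(b1,rmA), carry(b3,right), carry(b5,left), robot_in(rmA)}
  through step 1 (pick(b3,rmA,right)): drop {carry(b3,right)}, keep {ball_in(b1,rmA), carry(b5,left), robot_in(rmA)}, require {ball_in(b3,rmA), free(right), robot_in(rmA)}
    → {ball_in(b1,rmA), ball_in(b3,rmA), carry(b5,left), free(right), robot_in(rmA)}

== RESULT ==
["ball_in(b1,rmA)", "ball_in(b3,rmA)", "carry(b5,left)", "free(right)", "robot_in(rmA)"]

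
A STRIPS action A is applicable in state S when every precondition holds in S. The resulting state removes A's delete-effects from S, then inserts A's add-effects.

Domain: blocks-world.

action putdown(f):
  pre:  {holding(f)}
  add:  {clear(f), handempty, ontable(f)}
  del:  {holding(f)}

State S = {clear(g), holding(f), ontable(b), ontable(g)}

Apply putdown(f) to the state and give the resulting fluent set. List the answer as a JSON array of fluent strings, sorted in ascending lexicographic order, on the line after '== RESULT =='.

Progress:
  pre ⊆ S: {holding(f)} ⊆ S  — applicable
  S \ del = {clear(g), ontable(b), ontable(g)}
  ∪ add   = {clear(f), clear(g), handempty, ontable(b), ontable(f), ontable(g)}

== RESULT ==
["clear(f)", "clear(g)", "handempty", "ontable(b)", "ontable(f)", "ontable(g)"]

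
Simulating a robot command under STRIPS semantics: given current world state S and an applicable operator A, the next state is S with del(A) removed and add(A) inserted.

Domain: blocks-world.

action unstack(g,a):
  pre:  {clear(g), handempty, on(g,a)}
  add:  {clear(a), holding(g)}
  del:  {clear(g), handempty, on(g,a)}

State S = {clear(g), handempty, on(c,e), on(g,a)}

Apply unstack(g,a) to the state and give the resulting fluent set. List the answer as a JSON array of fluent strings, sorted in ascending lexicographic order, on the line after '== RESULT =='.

Compute (S \ del) ∪ add:
  pre ⊆ S: {clear(g), handempty, on(g,a)} ⊆ S  — applicable
  S \ del = {on(c,e)}
  ∪ add   = {clear(a), holding(g), on(c,e)}

== RESULT ==
["clear(a)", "holding(g)", "on(c,e)"]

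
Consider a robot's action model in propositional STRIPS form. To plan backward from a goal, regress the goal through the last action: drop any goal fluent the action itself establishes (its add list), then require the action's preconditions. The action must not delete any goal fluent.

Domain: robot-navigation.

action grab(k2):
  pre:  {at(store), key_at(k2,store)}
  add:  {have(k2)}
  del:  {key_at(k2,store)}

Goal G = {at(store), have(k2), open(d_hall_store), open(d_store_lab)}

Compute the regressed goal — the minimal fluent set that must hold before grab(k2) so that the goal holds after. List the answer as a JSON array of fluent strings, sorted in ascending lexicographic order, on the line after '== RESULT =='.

Regress:
  G ∩ del = {}  (empty — regression defined)
  G \ add = {at(store), have(k2), open(d_hall_store), open(d_store_lab)} \ {have(k2)} = {at(store), open(d_hall_store), open(d_store_lab)}
  ∪ pre   = {at(store), open(d_hall_store), open(d_store_lab)} ∪ {at(store), key_at(k2,store)}
          = {at(store), key_at(k2,store), open(d_hall_store), open(d_store_lab)}

== RESULT ==
["at(store)", "key_at(k2,store)", "open(d_hall_store)", "open(d_store_lab)"]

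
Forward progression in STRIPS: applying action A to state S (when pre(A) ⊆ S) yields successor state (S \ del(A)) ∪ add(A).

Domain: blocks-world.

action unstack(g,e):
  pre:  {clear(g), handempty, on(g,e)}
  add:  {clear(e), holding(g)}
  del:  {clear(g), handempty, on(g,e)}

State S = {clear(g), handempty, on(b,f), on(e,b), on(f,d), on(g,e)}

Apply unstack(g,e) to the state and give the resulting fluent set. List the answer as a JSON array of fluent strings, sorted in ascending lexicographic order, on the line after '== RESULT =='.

Compute (S \ del) ∪ add:
  pre ⊆ S: {clear(g), handempty, on(g,e)} ⊆ S  — applicable
  S \ del = {on(b,f), on(e,b), on(f,d)}
  ∪ add   = {clear(e), holding(g), on(b,f), on(e,b), on(f,d)}

== RESULT ==
["clear(e)", "holding(g)", "on(b,f)", "on(e,b)", "on(f,d)"]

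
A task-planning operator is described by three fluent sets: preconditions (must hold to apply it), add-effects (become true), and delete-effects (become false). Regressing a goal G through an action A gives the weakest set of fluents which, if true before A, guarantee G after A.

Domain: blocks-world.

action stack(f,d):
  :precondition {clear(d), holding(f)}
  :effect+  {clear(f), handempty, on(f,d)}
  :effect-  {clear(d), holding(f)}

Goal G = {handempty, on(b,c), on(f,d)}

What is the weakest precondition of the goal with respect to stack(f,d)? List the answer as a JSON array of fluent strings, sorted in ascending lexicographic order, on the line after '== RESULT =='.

Compute (G \ add) ∪ pre:
  G ∩ del = {}  (empty — regression defined)
  G \ add = {handempty, on(b,c), on(f,d)} \ {clear(f), handempty, on(f,d)} = {on(b,c)}
  ∪ pre   = {on(b,c)} ∪ {clear(d), holding(f)}
          = {clear(d), holding(f), on(b,c)}

== RESULT ==
["clear(d)", "holding(f)", "on(b,c)"]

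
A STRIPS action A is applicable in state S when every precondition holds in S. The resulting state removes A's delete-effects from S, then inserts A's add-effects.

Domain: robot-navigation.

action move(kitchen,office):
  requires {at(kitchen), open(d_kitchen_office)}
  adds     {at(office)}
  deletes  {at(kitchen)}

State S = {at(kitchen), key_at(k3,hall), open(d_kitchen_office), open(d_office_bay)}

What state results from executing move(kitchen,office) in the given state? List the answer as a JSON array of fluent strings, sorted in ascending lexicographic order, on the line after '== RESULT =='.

Compute (S \ del) ∪ add:
  pre ⊆ S: {at(kitchen), open(d_kitchen_office)} ⊆ S  — applicable
  S \ del = {key_at(k3,hall), open(d_kitchen_office), open(d_office_bay)}
  ∪ add   = {at(office), key_at(k3,hall), open(d_kitchen_office), open(d_office_bay)}

== RESULT ==
["at(office)", "key_at(k3,hall)", "open(d_kitchen_office)", "open(d_office_bay)"]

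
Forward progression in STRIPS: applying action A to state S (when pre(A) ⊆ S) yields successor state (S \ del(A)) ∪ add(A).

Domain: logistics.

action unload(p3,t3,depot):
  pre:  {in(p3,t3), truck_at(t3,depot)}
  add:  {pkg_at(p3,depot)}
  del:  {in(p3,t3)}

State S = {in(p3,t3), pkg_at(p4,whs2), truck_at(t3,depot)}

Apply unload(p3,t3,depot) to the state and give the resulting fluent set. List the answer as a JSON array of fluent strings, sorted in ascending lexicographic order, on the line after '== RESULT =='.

Progress:
  pre ⊆ S: {in(p3,t3), truck_at(t3,depot)} ⊆ S  — applicable
  S \ del = {pkg_at(p4,whs2), truck_at(t3,depot)}
  ∪ add   = {pkg_at(p3,depot), pkg_at(p4,whs2), truck_at(t3,depot)}

== RESULT ==
["pkg_at(p3,depot)", "pkg_at(p4,whs2)", "truck_at(t3,depot)"]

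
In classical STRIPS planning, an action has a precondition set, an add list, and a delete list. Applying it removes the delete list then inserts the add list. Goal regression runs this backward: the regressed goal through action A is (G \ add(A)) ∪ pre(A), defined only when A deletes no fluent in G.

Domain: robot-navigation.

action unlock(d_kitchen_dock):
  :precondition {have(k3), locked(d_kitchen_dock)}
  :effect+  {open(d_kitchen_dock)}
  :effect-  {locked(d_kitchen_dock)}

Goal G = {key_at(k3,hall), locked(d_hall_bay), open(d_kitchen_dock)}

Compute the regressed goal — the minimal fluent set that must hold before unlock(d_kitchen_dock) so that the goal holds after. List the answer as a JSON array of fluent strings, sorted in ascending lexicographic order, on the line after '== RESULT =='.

Regress:
  G ∩ del = {}  (empty — regression defined)
  G \ add = {key_at(k3,hall), locked(d_hall_bay), open(d_kitchen_dock)} \ {open(d_kitchen_dock)} = {key_at(k3,hall), locked(d_hall_bay)}
  ∪ pre   = {key_at(k3,hall), locked(d_hall_bay)} ∪ {have(k3), locked(d_kitchen_dock)}
          = {have(k3), key_at(k3,hall), locked(d_hall_bay), locked(d_kitchen_dock)}

== RESULT ==
["have(k3)", "key_at(k3,hall)", "locked(d_hall_bay)", "locked(d_kitchen_dock)"]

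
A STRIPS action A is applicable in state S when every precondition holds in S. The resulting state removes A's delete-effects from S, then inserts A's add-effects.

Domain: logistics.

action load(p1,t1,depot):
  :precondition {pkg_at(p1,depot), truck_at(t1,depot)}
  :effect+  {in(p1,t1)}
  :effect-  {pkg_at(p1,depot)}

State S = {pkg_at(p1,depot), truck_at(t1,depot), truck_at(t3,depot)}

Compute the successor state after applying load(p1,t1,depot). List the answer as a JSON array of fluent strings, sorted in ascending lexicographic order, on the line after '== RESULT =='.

Compute (S \ del) ∪ add:
  pre ⊆ S: {pkg_at(p1,depot), truck_at(t1,depot)} ⊆ S  — applicable
  S \ del = {truck_at(t1,depot), truck_at(t3,depot)}
  ∪ add   = {in(p1,t1), truck_at(t1,depot), truck_at(t3,depot)}

== RESULT ==
["in(p1,t1)", "truck_at(t1,depot)", "truck_at(t3,depot)"]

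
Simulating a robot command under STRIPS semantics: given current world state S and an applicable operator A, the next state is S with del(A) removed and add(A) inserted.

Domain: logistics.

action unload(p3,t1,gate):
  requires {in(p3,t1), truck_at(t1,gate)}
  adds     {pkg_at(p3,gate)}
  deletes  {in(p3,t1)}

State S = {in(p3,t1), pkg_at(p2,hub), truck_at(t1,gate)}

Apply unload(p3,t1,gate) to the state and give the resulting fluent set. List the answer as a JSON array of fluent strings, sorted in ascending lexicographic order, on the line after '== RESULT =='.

Progress:
  pre ⊆ S: {in(p3,t1), truck_at(t1,gate)} ⊆ S  — applicable
  S \ del = {pkg_at(p2,hub), truck_at(t1,gate)}
  ∪ add   = {pkg_at(p2,hub), pkg_at(p3,gate), truck_at(t1,gate)}

== RESULT ==
["pkg_at(p2,hub)", "pkg_at(p3,gate)", "truck_at(t1,gate)"]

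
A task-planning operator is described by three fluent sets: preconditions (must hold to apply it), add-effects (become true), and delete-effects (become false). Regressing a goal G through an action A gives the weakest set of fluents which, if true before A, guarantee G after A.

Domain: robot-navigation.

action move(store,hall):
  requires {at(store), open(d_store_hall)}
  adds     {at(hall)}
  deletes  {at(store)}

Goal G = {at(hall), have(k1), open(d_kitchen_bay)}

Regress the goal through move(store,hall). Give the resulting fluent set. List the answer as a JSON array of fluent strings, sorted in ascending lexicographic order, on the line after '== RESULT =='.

Regress:
  G ∩ del = {}  (empty — regression defined)
  G \ add = {at(hall), have(k1), open(d_kitchen_bay)} \ {at(hall)} = {have(k1), open(d_kitchen_bay)}
  ∪ pre   = {have(k1), open(d_kitchen_bay)} ∪ {at(store), open(d_store_hall)}
          = {at(store), have(k1), open(d_kitchen_bay), open(d_store_hall)}

== RESULT ==
["at(store)", "have(k1)", "open(d_kitchen_bay)", "open(d_store_hall)"]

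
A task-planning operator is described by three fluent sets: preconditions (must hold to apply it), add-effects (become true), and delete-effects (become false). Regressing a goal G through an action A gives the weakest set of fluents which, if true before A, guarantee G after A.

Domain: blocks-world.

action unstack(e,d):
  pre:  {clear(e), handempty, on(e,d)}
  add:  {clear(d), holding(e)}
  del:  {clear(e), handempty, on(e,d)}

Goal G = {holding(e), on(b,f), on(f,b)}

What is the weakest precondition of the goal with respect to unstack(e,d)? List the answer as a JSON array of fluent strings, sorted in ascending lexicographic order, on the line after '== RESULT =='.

Regress:
  G ∩ del = {}  (empty — regression defined)
  G \ add = {holding(e), on(b,f), on(f,b)} \ {clear(d), holding(e)} = {on(b,f), on(f,b)}
  ∪ pre   = {on(b,f), on(f,b)} ∪ {clear(e), handempty, on(e,d)}
          = {clear(e), handempty, on(b,f), on(e,d), on(f,b)}

== RESULT ==
["clear(e)", "handempty", "on(b,f)", "on(e,d)", "on(f,b)"]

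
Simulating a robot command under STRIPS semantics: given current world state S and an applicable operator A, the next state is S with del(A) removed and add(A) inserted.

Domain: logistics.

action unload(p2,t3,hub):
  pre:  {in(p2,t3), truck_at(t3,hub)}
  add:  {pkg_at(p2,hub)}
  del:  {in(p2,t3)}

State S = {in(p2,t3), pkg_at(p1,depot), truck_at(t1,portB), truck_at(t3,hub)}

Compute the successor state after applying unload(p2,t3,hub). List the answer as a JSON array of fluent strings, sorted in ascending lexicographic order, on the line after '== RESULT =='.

Compute (S \ del) ∪ add:
  pre ⊆ S: {in(p2,t3), truck_at(t3,hub)} ⊆ S  — applicable
  S \ del = {pkg_at(p1,depot), truck_at(t1,portB), truck_at(t3,hub)}
  ∪ add   = {pkg_at(p1,depot), pkg_at(p2,hub), truck_at(t1,portB), truck_at(t3,hub)}

== RESULT ==
["pkg_at(p1,depot)", "pkg_at(p2,hub)", "truck_at(t1,portB)", "truck_at(t3,hub)"]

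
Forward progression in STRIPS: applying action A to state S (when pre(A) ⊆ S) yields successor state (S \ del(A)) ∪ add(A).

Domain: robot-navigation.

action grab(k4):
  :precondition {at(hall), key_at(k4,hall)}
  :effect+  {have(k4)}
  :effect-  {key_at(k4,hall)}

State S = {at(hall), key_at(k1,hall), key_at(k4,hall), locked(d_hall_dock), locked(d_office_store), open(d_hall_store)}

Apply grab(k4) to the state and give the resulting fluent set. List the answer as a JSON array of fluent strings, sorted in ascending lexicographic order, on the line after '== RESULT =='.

Compute (S \ del) ∪ add:
  pre ⊆ S: {at(hall), key_at(k4,hall)} ⊆ S  — applicable
  S \ del = {at(hall), key_at(k1,hall), locked(d_hall_dock), locked(d_office_store), open(d_hall_store)}
  ∪ add   = {at(hall), have(k4), key_at(k1,hall), locked(d_hall_dock), locked(d_office_store), open(d_hall_store)}

== RESULT ==
["at(hall)", "have(k4)", "key_at(k1,hall)", "locked(d_hall_dock)", "locked(d_office_store)", "open(d_hall_store)"]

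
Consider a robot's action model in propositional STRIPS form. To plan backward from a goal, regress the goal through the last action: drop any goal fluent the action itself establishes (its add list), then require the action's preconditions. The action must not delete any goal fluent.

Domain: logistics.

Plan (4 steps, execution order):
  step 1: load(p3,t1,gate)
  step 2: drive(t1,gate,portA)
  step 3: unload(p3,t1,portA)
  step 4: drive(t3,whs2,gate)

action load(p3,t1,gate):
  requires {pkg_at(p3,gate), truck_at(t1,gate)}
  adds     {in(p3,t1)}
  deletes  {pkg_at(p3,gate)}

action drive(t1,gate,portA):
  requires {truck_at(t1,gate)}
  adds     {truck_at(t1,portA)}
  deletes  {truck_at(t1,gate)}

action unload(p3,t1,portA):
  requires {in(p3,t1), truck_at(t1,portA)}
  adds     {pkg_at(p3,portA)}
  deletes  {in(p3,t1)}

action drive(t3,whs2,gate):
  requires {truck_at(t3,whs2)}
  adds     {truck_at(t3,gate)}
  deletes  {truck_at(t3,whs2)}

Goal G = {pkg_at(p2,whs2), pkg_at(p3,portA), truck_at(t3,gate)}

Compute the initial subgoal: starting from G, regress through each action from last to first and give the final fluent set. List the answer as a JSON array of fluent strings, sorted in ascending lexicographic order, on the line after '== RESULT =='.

Regress step by step:
  through step 4 (drive(t3,whs2,gate)): drop {truck_at(t3,gate)}, keep {pkg_at(p2,whs2), pkg_at(p3,portA)}, require {truck_at(t3,whs2)}
    → {pkg_at(p2,whs2), pkg_at(p3,portA), truck_at(t3,whs2)}
  through step 3 (unload(p3,t1,portA)): drop {pkg_at(p3,portA)}, keep {pkg_at(p2,whs2), truck_at(t3,whs2)}, require {in(p3,t1), truck_at(t1,portA)}
    → {in(p3,t1), pkg_at(p2,whs2), truck_at(t1,portA), truck_at(t3,whs2)}
  through step 2 (drive(t1,gate,portA)): drop {truck_at(t1,portA)}, keep {in(p3,t1), pkg_at(p2,whs2), truck_at(t3,whs2)}, require {truck_at(t1,gate)}
    → {in(p3,t1), pkg_at(p2,whs2), truck_at(t1,gate), truck_at(t3,whs2)}
  through step 1 (load(p3,t1,gate)): drop {in(p3,t1)}, keep {pkg_at(p2,whs2), truck_at(t1,gate), truck_at(t3,whs2)}, require {pkg_at(p3,gate), truck_at(t1,gate)}
    → {pkg_at(p2,whs2), pkg_at(p3,gate), truck_at(t1,gate), truck_at(t3,whs2)}

== RESULT ==
["pkg_at(p2,whs2)", "pkg_at(p3,gate)", "truck_at(t1,gate)", "truck_at(t3,whs2)"]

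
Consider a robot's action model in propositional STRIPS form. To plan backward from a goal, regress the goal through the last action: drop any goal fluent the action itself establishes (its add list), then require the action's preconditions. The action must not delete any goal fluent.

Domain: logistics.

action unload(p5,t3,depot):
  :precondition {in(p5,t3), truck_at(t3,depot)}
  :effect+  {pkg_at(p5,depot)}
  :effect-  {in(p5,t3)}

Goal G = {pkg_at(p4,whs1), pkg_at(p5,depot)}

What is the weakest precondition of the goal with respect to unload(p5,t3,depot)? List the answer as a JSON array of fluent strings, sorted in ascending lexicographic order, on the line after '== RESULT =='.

Compute (G \ add) ∪ pre:
  G ∩ del = {}  (empty — regression defined)
  G \ add = {pkg_at(p4,whs1), pkg_at(p5,depot)} \ {pkg_at(p5,depot)} = {pkg_at(p4,whs1)}
  ∪ pre   = {pkg_at(p4,whs1)} ∪ {in(p5,t3), truck_at(t3,depot)}
          = {in(p5,t3), pkg_at(p4,whs1), truck_at(t3,depot)}

== RESULT ==
["in(p5,t3)", "pkg_at(p4,whs1)", "truck_at(t3,depot)"]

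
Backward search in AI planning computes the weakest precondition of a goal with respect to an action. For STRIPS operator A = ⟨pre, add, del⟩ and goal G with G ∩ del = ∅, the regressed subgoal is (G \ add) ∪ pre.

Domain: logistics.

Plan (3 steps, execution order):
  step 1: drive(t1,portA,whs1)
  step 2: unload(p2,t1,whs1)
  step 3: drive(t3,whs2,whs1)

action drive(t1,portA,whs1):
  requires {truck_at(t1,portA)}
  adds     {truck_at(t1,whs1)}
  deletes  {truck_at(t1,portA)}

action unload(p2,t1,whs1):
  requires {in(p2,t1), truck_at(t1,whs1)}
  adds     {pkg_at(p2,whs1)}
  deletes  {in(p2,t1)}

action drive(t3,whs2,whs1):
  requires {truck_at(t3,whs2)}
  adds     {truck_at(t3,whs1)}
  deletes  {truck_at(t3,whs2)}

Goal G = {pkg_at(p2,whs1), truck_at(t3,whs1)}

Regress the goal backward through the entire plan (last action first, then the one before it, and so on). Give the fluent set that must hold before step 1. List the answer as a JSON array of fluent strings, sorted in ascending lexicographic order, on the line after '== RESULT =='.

Regress step by step:
  through step 3 (drive(t3,whs2,whs1)): drop {truck_at(t3,whs1)}, keep {pkg_at(p2,whs1)}, require {truck_at(t3,whs2)}
    → {pkg_at(p2,whs1), truck_at(t3,whs2)}
  through step 2 (unload(p2,t1,whs1)): drop {pkg_at(p2,whs1)}, keep {truck_at(t3,whs2)}, require {in(p2,t1), truck_at(t1,whs1)}
    → {in(p2,t1), truck_at(t1,whs1), truck_at(t3,whs2)}
  through step 1 (drive(t1,portA,whs1)): drop {truck_at(t1,whs1)}, keep {in(p2,t1), truck_at(t3,whs2)}, require {truck_at(t1,portA)}
    → {in(p2,t1), truck_at(t1,portA), truck_at(t3,whs2)}

== RESULT ==
["in(p2,t1)", "truck_at(t1,portA)", "truck_at(t3,whs2)"]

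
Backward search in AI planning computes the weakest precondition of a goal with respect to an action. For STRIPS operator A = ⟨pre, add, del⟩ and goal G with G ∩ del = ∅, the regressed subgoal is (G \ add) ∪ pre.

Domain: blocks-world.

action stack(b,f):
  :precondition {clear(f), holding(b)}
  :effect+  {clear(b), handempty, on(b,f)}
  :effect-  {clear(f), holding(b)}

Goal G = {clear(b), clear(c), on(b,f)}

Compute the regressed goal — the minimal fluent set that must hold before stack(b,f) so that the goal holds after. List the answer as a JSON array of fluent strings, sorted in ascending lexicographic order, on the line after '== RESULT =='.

Regress:
  G ∩ del = {}  (empty — regression defined)
  G \ add = {clear(b), clear(c), on(b,f)} \ {clear(b), handempty, on(b,f)} = {clear(c)}
  ∪ pre   = {clear(c)} ∪ {clear(f), holding(b)}
          = {clear(c), clear(f), holding(b)}

== RESULT ==
["clear(c)", "clear(f)", "holding(b)"]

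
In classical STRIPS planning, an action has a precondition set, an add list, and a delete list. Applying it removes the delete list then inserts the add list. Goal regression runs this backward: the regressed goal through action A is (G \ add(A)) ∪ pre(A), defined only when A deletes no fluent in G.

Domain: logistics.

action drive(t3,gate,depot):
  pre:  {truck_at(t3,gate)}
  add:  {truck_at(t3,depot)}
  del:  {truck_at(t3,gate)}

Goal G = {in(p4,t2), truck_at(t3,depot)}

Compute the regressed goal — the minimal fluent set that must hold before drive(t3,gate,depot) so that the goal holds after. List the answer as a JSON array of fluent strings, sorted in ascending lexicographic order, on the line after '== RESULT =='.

Regress:
  G ∩ del = {}  (empty — regression defined)
  G \ add = {in(p4,t2), truck_at(t3,depot)} \ {truck_at(t3,depot)} = {in(p4,t2)}
  ∪ pre   = {in(p4,t2)} ∪ {truck_at(t3,gate)}
          = {in(p4,t2), truck_at(t3,gate)}

== RESULT ==
["in(p4,t2)", "truck_at(t3,gate)"]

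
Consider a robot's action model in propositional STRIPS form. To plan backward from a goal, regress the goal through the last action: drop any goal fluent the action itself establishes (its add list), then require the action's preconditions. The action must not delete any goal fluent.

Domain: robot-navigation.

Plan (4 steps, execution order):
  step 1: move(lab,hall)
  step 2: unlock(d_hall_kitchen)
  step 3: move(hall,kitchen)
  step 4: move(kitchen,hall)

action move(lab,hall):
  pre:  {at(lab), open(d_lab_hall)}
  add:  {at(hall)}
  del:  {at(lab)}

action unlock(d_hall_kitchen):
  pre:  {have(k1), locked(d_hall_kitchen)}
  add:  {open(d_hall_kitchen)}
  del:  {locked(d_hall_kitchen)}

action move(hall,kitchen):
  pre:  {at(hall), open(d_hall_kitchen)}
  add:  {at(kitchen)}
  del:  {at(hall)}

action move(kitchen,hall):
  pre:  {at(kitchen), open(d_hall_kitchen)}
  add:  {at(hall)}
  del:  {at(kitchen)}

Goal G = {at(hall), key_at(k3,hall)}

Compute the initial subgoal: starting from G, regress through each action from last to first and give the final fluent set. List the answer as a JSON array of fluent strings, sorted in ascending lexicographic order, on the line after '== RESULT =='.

Work backward from the goal:
  through step 4 (move(kitchen,hall)): drop {at(hall)}, keep {key_at(k3,hall)}, require {at(kitchen), open(d_hall_kitchen)}
    → {at(kitchen), key_at(k3,hall), open(d_hall_kitchen)}
  through step 3 (move(hall,kitchen)): drop {at(kitchen)}, keep {key_at(k3,hall), open(d_hall_kitchen)}, require {at(hall), open(d_hall_kitchen)}
    → {at(hall), key_at(k3,hall), open(d_hall_kitchen)}
  through step 2 (unlock(d_hall_kitchen)): drop {open(d_hall_kitchen)}, keep {at(hall), key_at(k3,hall)}, require {have(k1), locked(d_hall_kitchen)}
    → {at(hall), have(k1), key_at(k3,hall), locked(d_hall_kitchen)}
  through step 1 (move(lab,hall)): drop {at(hall)}, keep {have(k1), key_at(k3,hall), locked(d_hall_kitchen)}, require {at(lab), open(d_lab_hall)}
    → {at(lab), have(k1), key_at(k3,hall), locked(d_hall_kitchen), open(d_lab_hall)}

== RESULT ==
["at(lab)", "have(k1)", "key_at(k3,hall)", "locked(d_hall_kitchen)", "open(d_lab_hall)"]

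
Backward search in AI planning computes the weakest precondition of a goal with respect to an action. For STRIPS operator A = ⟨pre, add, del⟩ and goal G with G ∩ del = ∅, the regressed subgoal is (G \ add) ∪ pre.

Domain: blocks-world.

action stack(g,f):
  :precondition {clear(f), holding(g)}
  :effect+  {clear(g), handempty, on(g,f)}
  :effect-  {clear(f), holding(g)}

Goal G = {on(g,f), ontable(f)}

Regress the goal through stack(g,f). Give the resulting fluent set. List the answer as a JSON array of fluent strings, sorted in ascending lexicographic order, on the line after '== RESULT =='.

Regress:
  G ∩ del = {}  (empty — regression defined)
  G \ add = {on(g,f), ontable(f)} \ {clear(g), handempty, on(g,f)} = {ontable(f)}
  ∪ pre   = {ontable(f)} ∪ {clear(f), holding(g)}
          = {clear(f), holding(g), ontable(f)}

== RESULT ==
["clear(f)", "holding(g)", "ontable(f)"]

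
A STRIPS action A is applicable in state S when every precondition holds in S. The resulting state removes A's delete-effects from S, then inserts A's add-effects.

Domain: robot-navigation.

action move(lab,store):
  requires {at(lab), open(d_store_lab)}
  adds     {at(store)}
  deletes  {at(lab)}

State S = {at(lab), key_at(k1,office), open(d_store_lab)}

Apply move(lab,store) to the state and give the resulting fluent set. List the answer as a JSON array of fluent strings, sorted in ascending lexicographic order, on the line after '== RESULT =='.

Progress:
  pre ⊆ S: {at(lab), open(d_store_lab)} ⊆ S  — applicable
  S \ del = {key_at(k1,office), open(d_store_lab)}
  ∪ add   = {at(store), key_at(k1,office), open(d_store_lab)}

== RESULT ==
["at(store)", "key_at(k1,office)", "open(d_store_lab)"]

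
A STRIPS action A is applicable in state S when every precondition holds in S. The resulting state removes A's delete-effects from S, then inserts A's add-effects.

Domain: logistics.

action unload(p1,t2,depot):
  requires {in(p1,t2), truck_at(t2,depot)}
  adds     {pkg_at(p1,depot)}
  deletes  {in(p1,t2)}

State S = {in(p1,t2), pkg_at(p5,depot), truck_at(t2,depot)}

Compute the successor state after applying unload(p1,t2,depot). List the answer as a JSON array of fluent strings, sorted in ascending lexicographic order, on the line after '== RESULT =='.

Compute (S \ del) ∪ add:
  pre ⊆ S: {in(p1,t2), truck_at(t2,depot)} ⊆ S  — applicable
  S \ del = {pkg_at(p5,depot), truck_at(t2,depot)}
  ∪ add   = {pkg_at(p1,depot), pkg_at(p5,depot), truck_at(t2,depot)}

== RESULT ==
["pkg_at(p1,depot)", "pkg_at(p5,depot)", "truck_at(t2,depot)"]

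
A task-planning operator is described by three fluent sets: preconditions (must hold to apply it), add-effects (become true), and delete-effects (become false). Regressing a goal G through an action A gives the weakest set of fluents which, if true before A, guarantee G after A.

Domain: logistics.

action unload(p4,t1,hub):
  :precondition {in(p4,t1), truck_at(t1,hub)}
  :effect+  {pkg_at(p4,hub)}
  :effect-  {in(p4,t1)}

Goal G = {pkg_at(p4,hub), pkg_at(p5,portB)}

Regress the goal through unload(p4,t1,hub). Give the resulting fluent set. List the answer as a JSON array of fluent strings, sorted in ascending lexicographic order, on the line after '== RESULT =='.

Compute (G \ add) ∪ pre:
  G ∩ del = {}  (empty — regression defined)
  G \ add = {pkg_at(p4,hub), pkg_at(p5,portB)} \ {pkg_at(p4,hub)} = {pkg_at(p5,portB)}
  ∪ pre   = {pkg_at(p5,portB)} ∪ {in(p4,t1), truck_at(t1,hub)}
          = {in(p4,t1), pkg_at(p5,portB), truck_at(t1,hub)}

== RESULT ==
["in(p4,t1)", "pkg_at(p5,portB)", "truck_at(t1,hub)"]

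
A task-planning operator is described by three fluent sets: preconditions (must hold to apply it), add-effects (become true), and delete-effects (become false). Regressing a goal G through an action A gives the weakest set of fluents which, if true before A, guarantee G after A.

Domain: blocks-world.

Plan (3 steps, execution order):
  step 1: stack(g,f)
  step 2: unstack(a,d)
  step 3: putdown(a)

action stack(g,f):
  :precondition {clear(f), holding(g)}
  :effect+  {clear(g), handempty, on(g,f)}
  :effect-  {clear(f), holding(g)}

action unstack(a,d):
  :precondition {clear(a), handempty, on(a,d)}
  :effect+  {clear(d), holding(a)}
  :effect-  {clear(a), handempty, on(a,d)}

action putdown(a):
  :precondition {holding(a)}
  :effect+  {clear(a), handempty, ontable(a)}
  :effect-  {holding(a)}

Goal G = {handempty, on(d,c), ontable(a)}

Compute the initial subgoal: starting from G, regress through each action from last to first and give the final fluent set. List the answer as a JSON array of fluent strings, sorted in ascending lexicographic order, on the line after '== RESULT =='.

Regress step by step:
  through step 3 (putdown(a)): drop {handempty, ontable(a)}, keep {on(d,c)}, require {holding(a)}
    → {holding(a), on(d,c)}
  through step 2 (unstack(a,d)): drop {holding(a)}, keep {on(d,c)}, require {clear(a), handempty, on(a,d)}
    → {clear(a), handempty, on(a,d), on(d,c)}
  through step 1 (stack(g,f)): drop {handempty}, keep {clear(a), on(a,d), on(d,c)}, require {clear(f), holding(g)}
    → {clear(a), clear(f), holding(g), on(a,d), on(d,c)}

== RESULT ==
["clear(a)", "clear(f)", "holding(g)", "on(a,d)", "on(d,c)"]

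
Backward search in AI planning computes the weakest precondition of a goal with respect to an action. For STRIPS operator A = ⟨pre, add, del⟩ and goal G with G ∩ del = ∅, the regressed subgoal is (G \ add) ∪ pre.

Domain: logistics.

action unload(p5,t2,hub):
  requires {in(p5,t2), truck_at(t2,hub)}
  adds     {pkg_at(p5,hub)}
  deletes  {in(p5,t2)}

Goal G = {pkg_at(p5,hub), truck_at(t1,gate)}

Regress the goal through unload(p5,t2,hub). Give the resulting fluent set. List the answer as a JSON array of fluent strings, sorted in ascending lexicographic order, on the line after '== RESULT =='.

Compute (G \ add) ∪ pre:
  G ∩ del = {}  (empty — regression defined)
  G \ add = {pkg_at(p5,hub), truck_at(t1,gate)} \ {pkg_at(p5,hub)} = {truck_at(t1,gate)}
  ∪ pre   = {truck_at(t1,gate)} ∪ {in(p5,t2), truck_at(t2,hub)}
          = {in(p5,t2), truck_at(t1,gate), truck_at(t2,hub)}

== RESULT ==
["in(p5,t2)", "truck_at(t1,gate)", "truck_at(t2,hub)"]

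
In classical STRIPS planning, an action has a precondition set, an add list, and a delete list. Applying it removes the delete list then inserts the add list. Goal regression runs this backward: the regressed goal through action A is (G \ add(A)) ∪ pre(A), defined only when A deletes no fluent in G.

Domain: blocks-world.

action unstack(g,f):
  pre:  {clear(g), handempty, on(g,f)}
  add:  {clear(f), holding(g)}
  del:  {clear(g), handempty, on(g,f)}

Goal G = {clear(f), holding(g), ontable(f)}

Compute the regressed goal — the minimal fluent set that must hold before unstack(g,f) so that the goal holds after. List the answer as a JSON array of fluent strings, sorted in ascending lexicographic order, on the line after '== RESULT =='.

Regress:
  G ∩ del = {}  (empty — regression defined)
  G \ add = {clear(f), holding(g), ontable(f)} \ {clear(f), holding(g)} = {ontable(f)}
  ∪ pre   = {ontable(f)} ∪ {clear(g), handempty, on(g,f)}
          = {clear(g), handempty, on(g,f), ontable(f)}

== RESULT ==
["clear(g)", "handempty", "on(g,f)", "ontable(f)"]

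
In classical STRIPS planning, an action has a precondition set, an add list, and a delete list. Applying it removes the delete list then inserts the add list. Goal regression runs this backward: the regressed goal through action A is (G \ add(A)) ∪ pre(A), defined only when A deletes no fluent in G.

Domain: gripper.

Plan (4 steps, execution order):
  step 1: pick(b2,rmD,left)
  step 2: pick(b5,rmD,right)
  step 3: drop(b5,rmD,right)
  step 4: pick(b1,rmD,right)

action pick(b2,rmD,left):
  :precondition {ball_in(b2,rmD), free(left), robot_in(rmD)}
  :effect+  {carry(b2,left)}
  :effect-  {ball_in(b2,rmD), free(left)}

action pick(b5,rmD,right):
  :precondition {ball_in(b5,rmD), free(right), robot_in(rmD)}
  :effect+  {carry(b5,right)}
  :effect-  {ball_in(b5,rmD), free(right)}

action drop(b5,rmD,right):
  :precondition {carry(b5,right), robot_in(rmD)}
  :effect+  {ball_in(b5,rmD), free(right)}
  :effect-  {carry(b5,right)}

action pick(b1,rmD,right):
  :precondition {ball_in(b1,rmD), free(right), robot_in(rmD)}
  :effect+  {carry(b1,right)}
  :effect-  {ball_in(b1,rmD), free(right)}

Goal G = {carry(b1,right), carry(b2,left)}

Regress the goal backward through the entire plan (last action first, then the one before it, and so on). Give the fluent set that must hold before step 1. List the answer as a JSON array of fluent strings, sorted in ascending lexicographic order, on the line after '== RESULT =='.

Work backward from the goal:
  through step 4 (pick(b1,rmD,right)): drop {carry(b1,right)}, keep {carry(b2,left)}, require {ball_in(b1,rmD), free(right), robot_in(rmD)}
    → {ball_in(b1,rmD), carry(b2,left), free(right), robot_in(rmD)}
  through step 3 (drop(b5,rmD,right)): drop {free(right)}, keep {ball_in(b1,rmD), carry(b2,left), robot_in(rmD)}, require {carry(b5,right), robot_in(rmD)}
    → {ball_in(b1,rmD), carry(b2,left), carry(b5,right), robot_in(rmD)}
  through step 2 (pick(b5,rmD,right)): drop {carry(b5,right)}, keep {ball_in(b1,rmD), carry(b2,left), robot_in(rmD)}, require {ball_in(b5,rmD), free(right), robot_in(rmD)}
    → {ball_in(b1,rmD), ball_in(b5,rmD), carry(b2,left), free(right), robot_in(rmD)}
  through step 1 (pick(b2,rmD,left)): drop {carry(b2,left)}, keep {ball_in(b1,rmD), ball_in(b5,rmD), free(right), robot_in(rmD)}, require {ball_in(b2,rmD), free(left), robot_in(rmD)}
    → {ball_in(b1,rmD), ball_in(b2,rmD), ball_in(b5,rmD), free(left), free(right), robot_in(rmD)}

== RESULT ==
["ball_in(b1,rmD)", "ball_in(b2,rmD)", "ball_in(b5,rmD)", "free(left)", "free(right)", "robot_in(rmD)"]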